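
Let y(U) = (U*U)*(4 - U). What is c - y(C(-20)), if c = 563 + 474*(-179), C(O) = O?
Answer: -93883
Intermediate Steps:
c = -84283 (c = 563 - 84846 = -84283)
y(U) = U²*(4 - U)
c - y(C(-20)) = -84283 - (-20)²*(4 - 1*(-20)) = -84283 - 400*(4 + 20) = -84283 - 400*24 = -84283 - 1*9600 = -84283 - 9600 = -93883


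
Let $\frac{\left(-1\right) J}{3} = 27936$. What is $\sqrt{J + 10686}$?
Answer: $i \sqrt{73122} \approx 270.41 i$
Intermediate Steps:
$J = -83808$ ($J = \left(-3\right) 27936 = -83808$)
$\sqrt{J + 10686} = \sqrt{-83808 + 10686} = \sqrt{-73122} = i \sqrt{73122}$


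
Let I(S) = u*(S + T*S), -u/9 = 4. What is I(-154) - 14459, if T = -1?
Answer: -14459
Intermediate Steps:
u = -36 (u = -9*4 = -36)
I(S) = 0 (I(S) = -36*(S - S) = -36*0 = 0)
I(-154) - 14459 = 0 - 14459 = -14459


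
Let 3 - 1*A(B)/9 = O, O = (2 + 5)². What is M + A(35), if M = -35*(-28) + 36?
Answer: 602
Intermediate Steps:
O = 49 (O = 7² = 49)
A(B) = -414 (A(B) = 27 - 9*49 = 27 - 441 = -414)
M = 1016 (M = 980 + 36 = 1016)
M + A(35) = 1016 - 414 = 602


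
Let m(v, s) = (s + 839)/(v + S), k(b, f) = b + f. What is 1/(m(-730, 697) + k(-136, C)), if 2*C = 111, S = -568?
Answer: -1298/106025 ≈ -0.012242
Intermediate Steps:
C = 111/2 (C = (1/2)*111 = 111/2 ≈ 55.500)
m(v, s) = (839 + s)/(-568 + v) (m(v, s) = (s + 839)/(v - 568) = (839 + s)/(-568 + v))
1/(m(-730, 697) + k(-136, C)) = 1/((839 + 697)/(-568 - 730) + (-136 + 111/2)) = 1/(1536/(-1298) - 161/2) = 1/(-1/1298*1536 - 161/2) = 1/(-768/649 - 161/2) = 1/(-106025/1298) = -1298/106025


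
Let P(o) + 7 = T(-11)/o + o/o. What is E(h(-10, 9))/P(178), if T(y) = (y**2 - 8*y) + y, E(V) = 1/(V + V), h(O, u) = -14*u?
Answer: 89/109620 ≈ 0.00081190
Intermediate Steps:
E(V) = 1/(2*V)
T(y) = y**2 - 7*y
P(o) = -6 + 198/o (P(o) = -7 + ((-11*(-7 - 11))/o + o/o) = -7 + ((-11*(-18))/o + 1) = -7 + (198/o + 1) = -7 + (1 + 198/o) = -6 + 198/o)
E(h(-10, 9))/P(178) = (1/(2*((-14*9))))/(-6 + 198/178) = ((1/2)/(-126))/(-6 + 198*(1/178)) = ((1/2)*(-1/126))/(-6 + 99/89) = -1/(252*(-435/89)) = -1/252*(-89/435) = 89/109620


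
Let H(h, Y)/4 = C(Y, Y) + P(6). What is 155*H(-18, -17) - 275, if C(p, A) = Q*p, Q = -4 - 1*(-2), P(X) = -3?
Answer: 18945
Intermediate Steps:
Q = -2 (Q = -4 + 2 = -2)
C(p, A) = -2*p
H(h, Y) = -12 - 8*Y (H(h, Y) = 4*(-2*Y - 3) = 4*(-3 - 2*Y) = -12 - 8*Y)
155*H(-18, -17) - 275 = 155*(-12 - 8*(-17)) - 275 = 155*(-12 + 136) - 275 = 155*124 - 275 = 19220 - 275 = 18945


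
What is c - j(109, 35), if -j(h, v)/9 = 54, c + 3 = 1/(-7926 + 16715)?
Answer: 4245088/8789 ≈ 483.00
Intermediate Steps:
c = -26366/8789 (c = -3 + 1/(-7926 + 16715) = -3 + 1/8789 = -26366/8789 ≈ -2.9999)
j(h, v) = -486 (j(h, v) = -9*54 = -486)
c - j(109, 35) = -26366/8789 - 1*(-486) = -26366/8789 + 486 = 4245088/8789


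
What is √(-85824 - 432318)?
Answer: I*√518142 ≈ 719.82*I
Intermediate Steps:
√(-85824 - 432318) = √(-518142) = I*√518142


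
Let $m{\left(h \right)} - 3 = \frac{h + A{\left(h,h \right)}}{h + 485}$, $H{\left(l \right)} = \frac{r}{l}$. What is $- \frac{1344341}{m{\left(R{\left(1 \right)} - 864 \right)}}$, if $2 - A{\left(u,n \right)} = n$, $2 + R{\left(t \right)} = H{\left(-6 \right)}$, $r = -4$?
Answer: $- \frac{1533893081}{3417} \approx -4.489 \cdot 10^{5}$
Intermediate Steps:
$H{\left(l \right)} = - \frac{4}{l}$
$R{\left(t \right)} = - \frac{4}{3}$ ($R{\left(t \right)} = -2 - \frac{4}{-6} = -2 - - \frac{2}{3} = -2 + \frac{2}{3} = - \frac{4}{3}$)
$A{\left(u,n \right)} = 2 - n$
$m{\left(h \right)} = 3 + \frac{2}{485 + h}$ ($m{\left(h \right)} = 3 + \frac{h - \left(-2 + h\right)}{h + 485} = 3 + \frac{2}{485 + h}$)
$- \frac{1344341}{m{\left(R{\left(1 \right)} - 864 \right)}} = - \frac{1344341}{\frac{1}{485 - \frac{2596}{3}} \left(1457 + 3 \left(- \frac{4}{3} - 864\right)\right)} = - \frac{1344341}{\frac{1}{485 - \frac{2596}{3}} \left(1457 + 3 \left(- \frac{2596}{3}\right)\right)} = - \frac{1344341}{\frac{1}{- \frac{1141}{3}} \left(1457 - 2596\right)} = - \frac{1344341}{\left(- \frac{3}{1141}\right) \left(-1139\right)} = - \frac{1344341}{\frac{3417}{1141}} = \left(-1344341\right) \frac{1141}{3417} = - \frac{1533893081}{3417}$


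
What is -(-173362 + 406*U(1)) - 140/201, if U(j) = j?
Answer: 34764016/201 ≈ 1.7296e+5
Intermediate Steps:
-(-173362 + 406*U(1)) - 140/201 = -406/(1/(1 - 427)) - 140/201 = -406/(1/(-426)) - 140*1/201 = -406/(-1/426) - 140/201 = -406*(-426) - 140/201 = 172956 - 140/201 = 34764016/201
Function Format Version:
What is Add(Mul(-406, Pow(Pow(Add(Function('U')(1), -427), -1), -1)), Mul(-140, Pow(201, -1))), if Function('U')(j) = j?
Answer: Rational(34764016, 201) ≈ 1.7296e+5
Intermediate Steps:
Add(Mul(-406, Pow(Pow(Add(Function('U')(1), -427), -1), -1)), Mul(-140, Pow(201, -1))) = Add(Mul(-406, Pow(Pow(Add(1, -427), -1), -1)), Mul(-140, Pow(201, -1))) = Add(Mul(-406, Pow(Pow(-426, -1), -1)), Mul(-140, Rational(1, 201))) = Add(Mul(-406, Pow(Rational(-1, 426), -1)), Rational(-140, 201)) = Add(Mul(-406, -426), Rational(-140, 201)) = Add(172956, Rational(-140, 201)) = Rational(34764016, 201)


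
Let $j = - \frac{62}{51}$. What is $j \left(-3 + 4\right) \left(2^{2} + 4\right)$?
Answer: $- \frac{496}{51} \approx -9.7255$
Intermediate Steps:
$j = - \frac{62}{51}$ ($j = \left(-62\right) \frac{1}{51} = - \frac{62}{51} \approx -1.2157$)
$j \left(-3 + 4\right) \left(2^{2} + 4\right) = - \frac{62 \left(-3 + 4\right) \left(2^{2} + 4\right)}{51} = - \frac{62 \cdot 1 \left(4 + 4\right)}{51} = - \frac{62 \cdot 1 \cdot 8}{51} = \left(- \frac{62}{51}\right) 8 = - \frac{496}{51}$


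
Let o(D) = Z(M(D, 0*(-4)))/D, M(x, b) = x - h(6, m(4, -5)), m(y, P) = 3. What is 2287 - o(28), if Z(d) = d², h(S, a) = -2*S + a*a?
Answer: 63075/28 ≈ 2252.7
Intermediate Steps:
h(S, a) = a² - 2*S (h(S, a) = -2*S + a² = a² - 2*S)
M(x, b) = 3 + x (M(x, b) = x - (3² - 2*6) = x - (9 - 12) = x - 1*(-3) = x + 3 = 3 + x)
o(D) = (3 + D)²/D
2287 - o(28) = 2287 - (3 + 28)²/28 = 2287 - 31²/28 = 2287 - 961/28 = 63075/28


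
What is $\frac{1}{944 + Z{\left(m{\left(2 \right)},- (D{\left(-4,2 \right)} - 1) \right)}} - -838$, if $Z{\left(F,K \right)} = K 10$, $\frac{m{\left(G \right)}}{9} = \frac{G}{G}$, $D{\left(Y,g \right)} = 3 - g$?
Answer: $\frac{791073}{944} \approx 838.0$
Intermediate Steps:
$m{\left(G \right)} = 9$ ($m{\left(G \right)} = 9 \frac{G}{G} = 9 \cdot 1 = 9$)
$Z{\left(F,K \right)} = 10 K$
$\frac{1}{944 + Z{\left(m{\left(2 \right)},- (D{\left(-4,2 \right)} - 1) \right)}} - -838 = \frac{1}{944 + 10 \left(- (\left(3 - 2\right) - 1)\right)} - -838 = \frac{1}{944 + 10 \left(- (\left(3 - 2\right) - 1)\right)} + 838 = \frac{1}{944 + 10 \left(- (1 - 1)\right)} + 838 = \frac{1}{944 + 10 \left(\left(-1\right) 0\right)} + 838 = \frac{1}{944 + 10 \cdot 0} + 838 = \frac{1}{944 + 0} + 838 = \frac{1}{944} + 838 = \frac{791073}{944}$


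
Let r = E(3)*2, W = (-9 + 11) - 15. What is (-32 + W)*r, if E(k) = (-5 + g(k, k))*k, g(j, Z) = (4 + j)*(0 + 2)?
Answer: -2430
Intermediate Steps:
g(j, Z) = 8 + 2*j (g(j, Z) = (4 + j)*2 = 8 + 2*j)
E(k) = k*(3 + 2*k) (E(k) = (-5 + (8 + 2*k))*k = (3 + 2*k)*k = k*(3 + 2*k))
W = -13 (W = 2 - 15 = -13)
r = 54 (r = (3*(3 + 2*3))*2 = (3*(3 + 6))*2 = (3*9)*2 = 27*2 = 54)
(-32 + W)*r = (-32 - 13)*54 = -45*54 = -2430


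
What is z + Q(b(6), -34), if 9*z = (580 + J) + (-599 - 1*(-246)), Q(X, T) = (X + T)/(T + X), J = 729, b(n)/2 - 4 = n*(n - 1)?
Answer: 965/9 ≈ 107.22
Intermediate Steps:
b(n) = 8 + 2*n*(-1 + n) (b(n) = 8 + 2*(n*(n - 1)) = 8 + 2*(n*(-1 + n)) = 8 + 2*n*(-1 + n))
Q(X, T) = 1 (Q(X, T) = (T + X)/(T + X) = 1)
z = 956/9 (z = ((580 + 729) + (-599 - 1*(-246)))/9 = (1309 + (-599 + 246))/9 = (1309 - 353)/9 = (⅑)*956 = 956/9 ≈ 106.22)
z + Q(b(6), -34) = 956/9 + 1 = 965/9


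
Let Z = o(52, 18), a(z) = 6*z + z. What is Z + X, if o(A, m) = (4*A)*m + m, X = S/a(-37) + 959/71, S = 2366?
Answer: 9894259/2627 ≈ 3766.4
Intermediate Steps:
a(z) = 7*z
X = 11485/2627 (X = 2366/((7*(-37))) + 959/71 = 2366/(-259) + 959*(1/71) = 2366*(-1/259) + 959/71 = -338/37 + 959/71 = 11485/2627 ≈ 4.3719)
o(A, m) = m + 4*A*m (o(A, m) = 4*A*m + m = m + 4*A*m)
Z = 3762 (Z = 18*(1 + 4*52) = 18*(1 + 208) = 18*209 = 3762)
Z + X = 3762 + 11485/2627 = 9894259/2627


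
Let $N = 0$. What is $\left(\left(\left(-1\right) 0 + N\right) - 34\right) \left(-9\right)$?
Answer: $306$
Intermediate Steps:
$\left(\left(\left(-1\right) 0 + N\right) - 34\right) \left(-9\right) = \left(\left(\left(-1\right) 0 + 0\right) - 34\right) \left(-9\right) = \left(\left(0 + 0\right) - 34\right) \left(-9\right) = \left(0 - 34\right) \left(-9\right) = \left(-34\right) \left(-9\right) = 306$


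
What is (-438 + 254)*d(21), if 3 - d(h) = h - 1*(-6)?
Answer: 4416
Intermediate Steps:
d(h) = -3 - h (d(h) = 3 - (h - 1*(-6)) = 3 - (h + 6) = 3 - (6 + h) = 3 + (-6 - h) = -3 - h)
(-438 + 254)*d(21) = (-438 + 254)*(-3 - 1*21) = -184*(-3 - 21) = -184*(-24) = 4416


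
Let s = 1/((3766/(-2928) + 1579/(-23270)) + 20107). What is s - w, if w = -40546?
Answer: 13885883309794702/342472334947 ≈ 40546.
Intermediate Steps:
s = 17033640/342472334947 (s = 1/((3766*(-1/2928) + 1579*(-1/23270)) + 20107) = 1/((-1883/1464 - 1579/23270) + 20107) = 1/(-23064533/17033640 + 20107) = 1/(342472334947/17033640) = 17033640/342472334947 ≈ 4.9737e-5)
s - w = 17033640/342472334947 - 1*(-40546) = 17033640/342472334947 + 40546 = 13885883309794702/342472334947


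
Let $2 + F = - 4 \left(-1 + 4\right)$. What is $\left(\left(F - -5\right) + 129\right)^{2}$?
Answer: $14400$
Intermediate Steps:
$F = -14$ ($F = -2 - 4 \left(-1 + 4\right) = -2 - 12 = -14$)
$\left(\left(F - -5\right) + 129\right)^{2} = \left(\left(-14 - -5\right) + 129\right)^{2} = \left(\left(-14 + 5\right) + 129\right)^{2} = \left(-9 + 129\right)^{2} = 120^{2} = 14400$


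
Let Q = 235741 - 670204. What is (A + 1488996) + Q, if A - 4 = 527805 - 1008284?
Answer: 574058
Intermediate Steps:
A = -480475 (A = 4 + (527805 - 1008284) = 4 - 480479 = -480475)
Q = -434463
(A + 1488996) + Q = (-480475 + 1488996) - 434463 = 1008521 - 434463 = 574058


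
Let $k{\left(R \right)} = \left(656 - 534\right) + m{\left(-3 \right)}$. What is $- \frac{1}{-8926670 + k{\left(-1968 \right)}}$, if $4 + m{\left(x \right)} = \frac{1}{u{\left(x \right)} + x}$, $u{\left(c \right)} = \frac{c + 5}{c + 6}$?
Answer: $\frac{7}{62485867} \approx 1.1203 \cdot 10^{-7}$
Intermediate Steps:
$u{\left(c \right)} = \frac{5 + c}{6 + c}$
$m{\left(x \right)} = -4 + \frac{1}{x + \frac{5 + x}{6 + x}}$ ($m{\left(x \right)} = -4 + \frac{1}{\frac{5 + x}{6 + x} + x} = -4 + \frac{1}{x + \frac{5 + x}{6 + x}}$)
$k{\left(R \right)} = \frac{823}{7}$ ($k{\left(R \right)} = \left(656 - 534\right) + \frac{-14 - -81 - 4 \left(-3\right)^{2}}{5 + \left(-3\right)^{2} + 7 \left(-3\right)} = 122 + \frac{-14 + 81 - 36}{5 + 9 - 21} = 122 + \frac{-14 + 81 - 36}{-7} = 122 - \frac{31}{7} = \frac{823}{7}$)
$- \frac{1}{-8926670 + k{\left(-1968 \right)}} = - \frac{1}{-8926670 + \frac{823}{7}} = - \frac{1}{- \frac{62485867}{7}} = \left(-1\right) \left(- \frac{7}{62485867}\right) = \frac{7}{62485867}$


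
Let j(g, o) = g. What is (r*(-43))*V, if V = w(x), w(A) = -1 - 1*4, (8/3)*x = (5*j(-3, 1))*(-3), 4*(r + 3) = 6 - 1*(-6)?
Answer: 0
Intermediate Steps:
r = 0 (r = -3 + (6 - 1*(-6))/4 = -3 + (6 + 6)/4 = -3 + (¼)*12 = -3 + 3 = 0)
x = 135/8 (x = 3*((5*(-3))*(-3))/8 = 3*(-15*(-3))/8 = (3/8)*45 = 135/8 ≈ 16.875)
w(A) = -5 (w(A) = -1 - 4 = -5)
V = -5
(r*(-43))*V = (0*(-43))*(-5) = 0*(-5) = 0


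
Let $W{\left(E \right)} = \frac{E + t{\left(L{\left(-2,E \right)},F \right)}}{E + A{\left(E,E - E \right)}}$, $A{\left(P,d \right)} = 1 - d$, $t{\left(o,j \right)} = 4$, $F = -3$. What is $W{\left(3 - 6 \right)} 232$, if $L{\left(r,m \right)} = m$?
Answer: $-116$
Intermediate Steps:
$W{\left(E \right)} = \frac{4 + E}{1 + E}$ ($W{\left(E \right)} = \frac{E + 4}{E + \left(1 - \left(E - E\right)\right)} = \frac{4 + E}{E + \left(1 - 0\right)} = \frac{4 + E}{E + \left(1 + 0\right)} = \frac{4 + E}{E + 1} = \frac{4 + E}{1 + E}$)
$W{\left(3 - 6 \right)} 232 = \frac{4 + \left(3 - 6\right)}{1 + \left(3 - 6\right)} 232 = \frac{4 - 3}{1 - 3} \cdot 232 = \frac{1}{-2} \cdot 1 \cdot 232 = \left(- \frac{1}{2}\right) 1 \cdot 232 = \left(- \frac{1}{2}\right) 232 = -116$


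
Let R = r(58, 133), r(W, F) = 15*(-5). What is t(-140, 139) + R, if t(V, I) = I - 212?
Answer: -148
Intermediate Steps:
r(W, F) = -75
t(V, I) = -212 + I
R = -75
t(-140, 139) + R = (-212 + 139) - 75 = -73 - 75 = -148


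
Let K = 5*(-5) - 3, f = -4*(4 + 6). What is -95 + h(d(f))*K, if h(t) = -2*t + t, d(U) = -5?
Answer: -235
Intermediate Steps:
f = -40 (f = -4*10 = -40)
h(t) = -t
K = -28 (K = -25 - 3 = -28)
-95 + h(d(f))*K = -95 - 1*(-5)*(-28) = -95 + 5*(-28) = -95 - 140 = -235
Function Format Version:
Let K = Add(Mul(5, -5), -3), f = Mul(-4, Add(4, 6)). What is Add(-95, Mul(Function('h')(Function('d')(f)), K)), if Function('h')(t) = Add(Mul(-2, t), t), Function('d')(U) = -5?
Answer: -235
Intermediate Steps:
f = -40 (f = Mul(-4, 10) = -40)
Function('h')(t) = Mul(-1, t)
K = -28 (K = Add(-25, -3) = -28)
Add(-95, Mul(Function('h')(Function('d')(f)), K)) = Add(-95, Mul(Mul(-1, -5), -28)) = Add(-95, Mul(5, -28)) = Add(-95, -140) = -235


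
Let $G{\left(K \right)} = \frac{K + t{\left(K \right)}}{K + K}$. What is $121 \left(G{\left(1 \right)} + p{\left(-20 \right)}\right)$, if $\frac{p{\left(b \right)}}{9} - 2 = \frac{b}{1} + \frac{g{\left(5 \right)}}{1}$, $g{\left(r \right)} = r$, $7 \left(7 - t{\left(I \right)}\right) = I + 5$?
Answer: $- \frac{96074}{7} \approx -13725.0$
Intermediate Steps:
$t{\left(I \right)} = \frac{44}{7} - \frac{I}{7}$ ($t{\left(I \right)} = 7 - \frac{I + 5}{7} = 7 - \frac{5 + I}{7} = 7 - \left(\frac{5}{7} + \frac{I}{7}\right) = \frac{44}{7} - \frac{I}{7}$)
$p{\left(b \right)} = 63 + 9 b$ ($p{\left(b \right)} = 18 + 9 \left(\frac{b}{1} + \frac{5}{1}\right) = 18 + 9 \left(b 1 + 5 \cdot 1\right) = 18 + 9 \left(b + 5\right) = 18 + 9 \left(5 + b\right) = 18 + \left(45 + 9 b\right) = 63 + 9 b$)
$G{\left(K \right)} = \frac{\frac{44}{7} + \frac{6 K}{7}}{2 K}$ ($G{\left(K \right)} = \frac{K - \left(- \frac{44}{7} + \frac{K}{7}\right)}{K + K} = \frac{\frac{44}{7} + \frac{6 K}{7}}{2 K}$)
$121 \left(G{\left(1 \right)} + p{\left(-20 \right)}\right) = 121 \left(\frac{22 + 3 \cdot 1}{7 \cdot 1} + \left(63 + 9 \left(-20\right)\right)\right) = 121 \left(\frac{1}{7} \cdot 1 \left(22 + 3\right) + \left(63 - 180\right)\right) = 121 \left(\frac{1}{7} \cdot 1 \cdot 25 - 117\right) = 121 \left(\frac{25}{7} - 117\right) = 121 \left(- \frac{794}{7}\right) = - \frac{96074}{7}$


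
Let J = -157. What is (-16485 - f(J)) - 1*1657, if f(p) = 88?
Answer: -18230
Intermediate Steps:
(-16485 - f(J)) - 1*1657 = (-16485 - 1*88) - 1*1657 = (-16485 - 88) - 1657 = -16573 - 1657 = -18230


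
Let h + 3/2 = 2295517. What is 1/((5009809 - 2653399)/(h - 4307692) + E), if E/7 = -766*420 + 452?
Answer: -1341451/3016758530016 ≈ -4.4467e-7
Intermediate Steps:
h = 4591031/2 (h = -3/2 + 2295517 = 4591031/2 ≈ 2.2955e+6)
E = -2248876 (E = 7*(-766*420 + 452) = 7*(-321720 + 452) = 7*(-321268) = -2248876)
1/((5009809 - 2653399)/(h - 4307692) + E) = 1/((5009809 - 2653399)/(4591031/2 - 4307692) - 2248876) = 1/(2356410/(-4024353/2) - 2248876) = 1/(2356410*(-2/4024353) - 2248876) = 1/(-1570940/1341451 - 2248876) = 1/(-3016758530016/1341451) = -1341451/3016758530016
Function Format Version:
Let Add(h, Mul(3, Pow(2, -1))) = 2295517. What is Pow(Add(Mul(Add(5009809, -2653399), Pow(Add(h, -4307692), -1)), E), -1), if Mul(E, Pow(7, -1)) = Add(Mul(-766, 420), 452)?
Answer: Rational(-1341451, 3016758530016) ≈ -4.4467e-7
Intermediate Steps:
h = Rational(4591031, 2) (h = Add(Rational(-3, 2), 2295517) = Rational(4591031, 2) ≈ 2.2955e+6)
E = -2248876 (E = Mul(7, Add(Mul(-766, 420), 452)) = Mul(7, Add(-321720, 452)) = Mul(7, -321268) = -2248876)
Pow(Add(Mul(Add(5009809, -2653399), Pow(Add(h, -4307692), -1)), E), -1) = Pow(Add(Mul(Add(5009809, -2653399), Pow(Add(Rational(4591031, 2), -4307692), -1)), -2248876), -1) = Pow(Add(Mul(2356410, Pow(Rational(-4024353, 2), -1)), -2248876), -1) = Pow(Add(Mul(2356410, Rational(-2, 4024353)), -2248876), -1) = Pow(Add(Rational(-1570940, 1341451), -2248876), -1) = Pow(Rational(-3016758530016, 1341451), -1) = Rational(-1341451, 3016758530016)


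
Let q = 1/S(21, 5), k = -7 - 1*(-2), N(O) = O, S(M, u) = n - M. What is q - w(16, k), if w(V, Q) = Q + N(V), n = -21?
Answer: -463/42 ≈ -11.024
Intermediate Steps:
S(M, u) = -21 - M
k = -5 (k = -7 + 2 = -5)
w(V, Q) = Q + V
q = -1/42 (q = 1/(-21 - 1*21) = 1/(-21 - 21) = 1/(-42) = -1/42 ≈ -0.023810)
q - w(16, k) = -1/42 - (-5 + 16) = -1/42 - 1*11 = -1/42 - 11 = -463/42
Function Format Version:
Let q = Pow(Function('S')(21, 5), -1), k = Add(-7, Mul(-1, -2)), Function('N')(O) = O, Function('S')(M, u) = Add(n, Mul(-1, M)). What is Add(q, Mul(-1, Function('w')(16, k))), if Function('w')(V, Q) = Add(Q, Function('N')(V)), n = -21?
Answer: Rational(-463, 42) ≈ -11.024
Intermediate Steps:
Function('S')(M, u) = Add(-21, Mul(-1, M))
k = -5 (k = Add(-7, 2) = -5)
Function('w')(V, Q) = Add(Q, V)
q = Rational(-1, 42) (q = Pow(Add(-21, Mul(-1, 21)), -1) = Pow(Add(-21, -21), -1) = Pow(-42, -1) = Rational(-1, 42) ≈ -0.023810)
Add(q, Mul(-1, Function('w')(16, k))) = Add(Rational(-1, 42), Mul(-1, Add(-5, 16))) = Add(Rational(-1, 42), Mul(-1, 11)) = Add(Rational(-1, 42), -11) = Rational(-463, 42)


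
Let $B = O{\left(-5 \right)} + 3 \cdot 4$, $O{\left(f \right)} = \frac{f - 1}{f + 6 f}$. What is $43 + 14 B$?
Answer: $\frac{1067}{5} \approx 213.4$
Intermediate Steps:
$O{\left(f \right)} = \frac{-1 + f}{7 f}$
$B = \frac{426}{35}$ ($B = \frac{-1 - 5}{7 \left(-5\right)} + 3 \cdot 4 = \frac{1}{7} \left(- \frac{1}{5}\right) \left(-6\right) + 12 = \frac{6}{35} + 12 = \frac{426}{35} \approx 12.171$)
$43 + 14 B = 43 + 14 \cdot \frac{426}{35} = 43 + \frac{852}{5} = \frac{1067}{5}$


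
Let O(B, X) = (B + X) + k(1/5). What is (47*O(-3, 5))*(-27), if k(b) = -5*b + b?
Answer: -7614/5 ≈ -1522.8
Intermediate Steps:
k(b) = -4*b
O(B, X) = -4/5 + B + X (O(B, X) = (B + X) - 4/5 = -4/5 + B + X)
(47*O(-3, 5))*(-27) = (47*(-4/5 - 3 + 5))*(-27) = (47*(6/5))*(-27) = (282/5)*(-27) = -7614/5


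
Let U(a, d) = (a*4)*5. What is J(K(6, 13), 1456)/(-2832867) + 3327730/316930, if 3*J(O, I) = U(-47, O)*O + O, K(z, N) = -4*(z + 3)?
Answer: 104704948163/9975783759 ≈ 10.496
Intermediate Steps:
K(z, N) = -12 - 4*z (K(z, N) = -4*(3 + z) = -12 - 4*z)
U(a, d) = 20*a (U(a, d) = (4*a)*5 = 20*a)
J(O, I) = -313*O (J(O, I) = ((20*(-47))*O + O)/3 = (-940*O + O)/3 = (-939*O)/3 = -313*O)
J(K(6, 13), 1456)/(-2832867) + 3327730/316930 = -313*(-12 - 4*6)/(-2832867) + 3327730/316930 = -313*(-12 - 24)*(-1/2832867) + 3327730*(1/316930) = -313*(-36)*(-1/2832867) + 332773/31693 = 11268*(-1/2832867) + 332773/31693 = -1252/314763 + 332773/31693 = 104704948163/9975783759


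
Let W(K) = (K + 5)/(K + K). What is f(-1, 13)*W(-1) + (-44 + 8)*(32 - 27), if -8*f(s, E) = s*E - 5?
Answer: -369/2 ≈ -184.50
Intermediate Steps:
f(s, E) = 5/8 - E*s/8 (f(s, E) = -(s*E - 5)/8 = -(E*s - 5)/8 = -(-5 + E*s)/8 = 5/8 - E*s/8)
W(K) = (5 + K)/(2*K) (W(K) = (5 + K)/((2*K)) = (5 + K)*(1/(2*K)) = (5 + K)/(2*K))
f(-1, 13)*W(-1) + (-44 + 8)*(32 - 27) = (5/8 - ⅛*13*(-1))*((½)*(5 - 1)/(-1)) + (-44 + 8)*(32 - 27) = (5/8 + 13/8)*((½)*(-1)*4) - 36*5 = (9/4)*(-2) - 180 = -9/2 - 180 = -369/2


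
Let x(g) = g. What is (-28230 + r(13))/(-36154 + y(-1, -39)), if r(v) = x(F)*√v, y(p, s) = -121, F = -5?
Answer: 5646/7255 + √13/7255 ≈ 0.77872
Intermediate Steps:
r(v) = -5*√v
(-28230 + r(13))/(-36154 + y(-1, -39)) = (-28230 - 5*√13)/(-36154 - 121) = (-28230 - 5*√13)/(-36275) = (-28230 - 5*√13)*(-1/36275) = 5646/7255 + √13/7255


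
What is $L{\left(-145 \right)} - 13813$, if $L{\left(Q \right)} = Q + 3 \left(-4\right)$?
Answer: $-13970$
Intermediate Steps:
$L{\left(Q \right)} = -12 + Q$ ($L{\left(Q \right)} = Q - 12 = -12 + Q$)
$L{\left(-145 \right)} - 13813 = \left(-12 - 145\right) - 13813 = -157 - 13813 = -13970$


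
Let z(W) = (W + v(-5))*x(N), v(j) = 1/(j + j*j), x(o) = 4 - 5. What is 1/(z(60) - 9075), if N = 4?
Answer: -20/182701 ≈ -0.00010947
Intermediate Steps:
x(o) = -1
v(j) = 1/(j + j**2)
z(W) = -1/20 - W (z(W) = (W + 1/((-5)*(1 - 5)))*(-1) = (W - 1/5/(-4))*(-1) = (W - 1/5*(-1/4))*(-1) = (W + 1/20)*(-1) = (1/20 + W)*(-1) = -1/20 - W)
1/(z(60) - 9075) = 1/((-1/20 - 1*60) - 9075) = 1/((-1/20 - 60) - 9075) = 1/(-1201/20 - 9075) = 1/(-182701/20) = -20/182701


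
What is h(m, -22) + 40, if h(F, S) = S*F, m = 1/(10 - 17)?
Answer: 302/7 ≈ 43.143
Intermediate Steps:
m = -1/7 (m = 1/(-7) = -1/7 ≈ -0.14286)
h(F, S) = F*S
h(m, -22) + 40 = -1/7*(-22) + 40 = 22/7 + 40 = 302/7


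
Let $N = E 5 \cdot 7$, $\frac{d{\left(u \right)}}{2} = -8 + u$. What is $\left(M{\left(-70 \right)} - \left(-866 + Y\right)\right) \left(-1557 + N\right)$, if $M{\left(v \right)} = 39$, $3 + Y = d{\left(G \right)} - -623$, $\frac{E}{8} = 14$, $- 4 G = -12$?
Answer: $697085$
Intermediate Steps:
$G = 3$ ($G = \left(- \frac{1}{4}\right) \left(-12\right) = 3$)
$d{\left(u \right)} = -16 + 2 u$ ($d{\left(u \right)} = 2 \left(-8 + u\right) = -16 + 2 u$)
$E = 112$ ($E = 8 \cdot 14 = 112$)
$N = 3920$ ($N = 112 \cdot 5 \cdot 7 = 560 \cdot 7 = 3920$)
$Y = 610$ ($Y = -3 + \left(\left(-16 + 2 \cdot 3\right) - -623\right) = -3 + \left(\left(-16 + 6\right) + 623\right) = -3 + \left(-10 + 623\right) = -3 + 613 = 610$)
$\left(M{\left(-70 \right)} - \left(-866 + Y\right)\right) \left(-1557 + N\right) = \left(39 + \left(866 - 610\right)\right) \left(-1557 + 3920\right) = \left(39 + \left(866 - 610\right)\right) 2363 = \left(39 + 256\right) 2363 = 295 \cdot 2363 = 697085$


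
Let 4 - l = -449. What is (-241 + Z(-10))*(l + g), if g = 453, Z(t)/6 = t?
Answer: -272706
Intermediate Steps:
l = 453 (l = 4 - 1*(-449) = 4 + 449 = 453)
Z(t) = 6*t
(-241 + Z(-10))*(l + g) = (-241 + 6*(-10))*(453 + 453) = (-241 - 60)*906 = -301*906 = -272706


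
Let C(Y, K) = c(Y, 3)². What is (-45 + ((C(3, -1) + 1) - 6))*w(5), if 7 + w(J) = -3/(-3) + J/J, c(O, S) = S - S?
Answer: 250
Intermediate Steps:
c(O, S) = 0
C(Y, K) = 0 (C(Y, K) = 0² = 0)
w(J) = -5 (w(J) = -7 + (-3/(-3) + J/J) = -7 + (-3*(-⅓) + 1) = -7 + (1 + 1) = -7 + 2 = -5)
(-45 + ((C(3, -1) + 1) - 6))*w(5) = (-45 + ((0 + 1) - 6))*(-5) = (-45 + (1 - 6))*(-5) = (-45 - 5)*(-5) = -50*(-5) = 250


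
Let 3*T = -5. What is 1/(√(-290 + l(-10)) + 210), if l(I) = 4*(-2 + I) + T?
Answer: 630/133319 - I*√3057/133319 ≈ 0.0047255 - 0.00041472*I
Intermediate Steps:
T = -5/3 (T = (⅓)*(-5) = -5/3 ≈ -1.6667)
l(I) = -29/3 + 4*I (l(I) = 4*(-2 + I) - 5/3 = (-8 + 4*I) - 5/3 = -29/3 + 4*I)
1/(√(-290 + l(-10)) + 210) = 1/(√(-290 + (-29/3 + 4*(-10))) + 210) = 1/(√(-290 + (-29/3 - 40)) + 210) = 1/(√(-290 - 149/3) + 210) = 1/(√(-1019/3) + 210) = 1/(I*√3057/3 + 210) = 1/(210 + I*√3057/3)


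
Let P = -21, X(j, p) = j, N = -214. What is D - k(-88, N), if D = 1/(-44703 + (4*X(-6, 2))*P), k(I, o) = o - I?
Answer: 5569073/44199 ≈ 126.00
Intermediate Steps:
D = -1/44199 (D = 1/(-44703 + (4*(-6))*(-21)) = 1/(-44703 - 24*(-21)) = 1/(-44703 + 504) = 1/(-44199) = -1/44199 ≈ -2.2625e-5)
D - k(-88, N) = -1/44199 - (-214 - 1*(-88)) = -1/44199 - (-214 + 88) = -1/44199 - 1*(-126) = -1/44199 + 126 = 5569073/44199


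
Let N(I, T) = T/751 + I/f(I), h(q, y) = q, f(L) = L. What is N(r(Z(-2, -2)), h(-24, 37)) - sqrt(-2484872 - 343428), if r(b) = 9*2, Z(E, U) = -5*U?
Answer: 727/751 - 10*I*sqrt(28283) ≈ 0.96804 - 1681.8*I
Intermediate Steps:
r(b) = 18
N(I, T) = 1 + T/751 (N(I, T) = T/751 + I/I = T*(1/751) + 1 = T/751 + 1 = 1 + T/751)
N(r(Z(-2, -2)), h(-24, 37)) - sqrt(-2484872 - 343428) = (1 + (1/751)*(-24)) - sqrt(-2484872 - 343428) = (1 - 24/751) - sqrt(-2828300) = 727/751 - 10*I*sqrt(28283)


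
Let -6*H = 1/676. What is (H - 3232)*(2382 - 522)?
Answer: -2031893915/338 ≈ -6.0115e+6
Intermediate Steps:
H = -1/4056 (H = -1/6/676 = -1/6*1/676 = -1/4056 ≈ -0.00024655)
(H - 3232)*(2382 - 522) = (-1/4056 - 3232)*(2382 - 522) = -13108993/4056*1860 = -2031893915/338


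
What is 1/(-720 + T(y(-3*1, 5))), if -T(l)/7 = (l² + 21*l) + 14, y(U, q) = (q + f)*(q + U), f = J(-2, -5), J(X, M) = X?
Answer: -1/1952 ≈ -0.00051230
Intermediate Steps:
f = -2
y(U, q) = (-2 + q)*(U + q) (y(U, q) = (q - 2)*(q + U) = (-2 + q)*(U + q))
T(l) = -98 - 147*l - 7*l² (T(l) = -7*((l² + 21*l) + 14) = -7*(14 + l² + 21*l) = -98 - 147*l - 7*l²)
1/(-720 + T(y(-3*1, 5))) = 1/(-720 + (-98 - 147*(5² - (-6) - 2*5 - 3*1*5) - 7*(5² - (-6) - 2*5 - 3*1*5)²)) = 1/(-720 + (-98 - 147*(25 - 2*(-3) - 10 - 3*5) - 7*(25 - 2*(-3) - 10 - 3*5)²)) = 1/(-720 + (-98 - 147*(25 + 6 - 10 - 15) - 7*(25 + 6 - 10 - 15)²)) = 1/(-720 + (-98 - 147*6 - 7*6²)) = 1/(-720 + (-98 - 882 - 7*36)) = 1/(-720 + (-98 - 882 - 252)) = 1/(-720 - 1232) = 1/(-1952) = -1/1952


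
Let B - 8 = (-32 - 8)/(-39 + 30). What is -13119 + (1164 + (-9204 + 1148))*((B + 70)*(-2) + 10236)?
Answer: -624808951/9 ≈ -6.9423e+7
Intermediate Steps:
B = 112/9 (B = 8 + (-32 - 8)/(-39 + 30) = 8 - 40/(-9) = 8 - 40*(-⅑) = 8 + 40/9 = 112/9 ≈ 12.444)
-13119 + (1164 + (-9204 + 1148))*((B + 70)*(-2) + 10236) = -13119 + (1164 + (-9204 + 1148))*((112/9 + 70)*(-2) + 10236) = -13119 + (1164 - 8056)*((742/9)*(-2) + 10236) = -13119 - 6892*(-1484/9 + 10236) = -13119 - 6892*90640/9 = -13119 - 624690880/9 = -624808951/9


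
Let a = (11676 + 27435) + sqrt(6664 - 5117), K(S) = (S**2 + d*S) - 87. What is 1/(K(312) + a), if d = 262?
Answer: 218112/47572842997 - sqrt(1547)/47572842997 ≈ 4.5840e-6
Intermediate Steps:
K(S) = -87 + S**2 + 262*S (K(S) = (S**2 + 262*S) - 87 = -87 + S**2 + 262*S)
a = 39111 + sqrt(1547) ≈ 39150.
1/(K(312) + a) = 1/((-87 + 312**2 + 262*312) + (39111 + sqrt(1547))) = 1/((-87 + 97344 + 81744) + (39111 + sqrt(1547))) = 1/(179001 + (39111 + sqrt(1547))) = 1/(218112 + sqrt(1547))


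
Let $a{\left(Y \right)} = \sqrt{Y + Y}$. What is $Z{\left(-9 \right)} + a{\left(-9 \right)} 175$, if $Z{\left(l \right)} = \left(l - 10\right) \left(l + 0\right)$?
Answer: $171 + 525 i \sqrt{2} \approx 171.0 + 742.46 i$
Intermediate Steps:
$a{\left(Y \right)} = \sqrt{2} \sqrt{Y}$ ($a{\left(Y \right)} = \sqrt{2 Y} = \sqrt{2} \sqrt{Y}$)
$Z{\left(l \right)} = l \left(-10 + l\right)$ ($Z{\left(l \right)} = \left(-10 + l\right) l = l \left(-10 + l\right)$)
$Z{\left(-9 \right)} + a{\left(-9 \right)} 175 = - 9 \left(-10 - 9\right) + \sqrt{2} \sqrt{-9} \cdot 175 = \left(-9\right) \left(-19\right) + \sqrt{2} \cdot 3 i 175 = 171 + 3 i \sqrt{2} \cdot 175 = 171 + 525 i \sqrt{2}$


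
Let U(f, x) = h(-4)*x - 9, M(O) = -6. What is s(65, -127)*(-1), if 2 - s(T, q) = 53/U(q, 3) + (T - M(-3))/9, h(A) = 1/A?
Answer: 53/117 ≈ 0.45299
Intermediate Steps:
U(f, x) = -9 - x/4 (U(f, x) = x/(-4) - 9 = -x/4 - 9 = -9 - x/4)
s(T, q) = 88/13 - T/9 (s(T, q) = 2 - (53/(-9 - 1/4*3) + (T - 1*(-6))/9) = 2 - (53/(-9 - 3/4) + (T + 6)*(1/9)) = 2 - (53/(-39/4) + (6 + T)*(1/9)) = 2 - (53*(-4/39) + (2/3 + T/9)) = 2 - (-212/39 + (2/3 + T/9)) = 2 - (-62/13 + T/9) = 2 + (62/13 - T/9) = 88/13 - T/9)
s(65, -127)*(-1) = (88/13 - 1/9*65)*(-1) = (88/13 - 65/9)*(-1) = -53/117*(-1) = 53/117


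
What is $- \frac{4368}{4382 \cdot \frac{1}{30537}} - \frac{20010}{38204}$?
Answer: $- \frac{181998277053}{5978926} \approx -30440.0$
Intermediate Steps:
$- \frac{4368}{4382 \cdot \frac{1}{30537}} - \frac{20010}{38204} = - \frac{4368}{4382 \cdot \frac{1}{30537}} - \frac{10005}{19102} = - \frac{4368}{\frac{4382}{30537}} - \frac{10005}{19102} = \left(-4368\right) \frac{30537}{4382} - \frac{10005}{19102} = - \frac{9527544}{313} - \frac{10005}{19102} = - \frac{181998277053}{5978926}$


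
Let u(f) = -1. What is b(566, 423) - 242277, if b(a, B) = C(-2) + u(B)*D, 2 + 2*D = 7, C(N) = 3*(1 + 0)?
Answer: -484553/2 ≈ -2.4228e+5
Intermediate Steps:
C(N) = 3 (C(N) = 3*1 = 3)
D = 5/2 (D = -1 + (½)*7 = -1 + 7/2 = 5/2 ≈ 2.5000)
b(a, B) = ½ (b(a, B) = 3 - 1*5/2 = 3 - 5/2 = ½)
b(566, 423) - 242277 = ½ - 242277 = -484553/2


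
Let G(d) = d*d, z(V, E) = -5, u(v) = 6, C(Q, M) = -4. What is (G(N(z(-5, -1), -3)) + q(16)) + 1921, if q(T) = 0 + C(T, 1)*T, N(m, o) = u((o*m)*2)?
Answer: 1893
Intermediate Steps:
N(m, o) = 6
G(d) = d²
q(T) = -4*T (q(T) = 0 - 4*T = -4*T)
(G(N(z(-5, -1), -3)) + q(16)) + 1921 = (6² - 4*16) + 1921 = (36 - 64) + 1921 = -28 + 1921 = 1893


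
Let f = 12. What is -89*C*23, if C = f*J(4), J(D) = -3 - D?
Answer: 171948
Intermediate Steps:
C = -84 (C = 12*(-3 - 1*4) = 12*(-3 - 4) = 12*(-7) = -84)
-89*C*23 = -89*(-84)*23 = 7476*23 = 171948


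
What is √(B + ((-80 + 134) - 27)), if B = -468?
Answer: 21*I ≈ 21.0*I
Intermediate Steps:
√(B + ((-80 + 134) - 27)) = √(-468 + ((-80 + 134) - 27)) = √(-468 + (54 - 27)) = √(-468 + 27) = √(-441) = 21*I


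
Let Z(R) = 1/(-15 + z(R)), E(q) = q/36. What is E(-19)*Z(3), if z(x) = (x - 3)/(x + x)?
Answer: 19/540 ≈ 0.035185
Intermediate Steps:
E(q) = q/36 (E(q) = q*(1/36) = q/36)
z(x) = (-3 + x)/(2*x) (z(x) = (-3 + x)/((2*x)) = (-3 + x)*(1/(2*x)) = (-3 + x)/(2*x))
Z(R) = 1/(-15 + (-3 + R)/(2*R))
E(-19)*Z(3) = ((1/36)*(-19))*(-2*3/(3 + 29*3)) = -(-19)*3/(18*(3 + 87)) = -(-19)*3/(18*90) = -19/36*(-1/15) = 19/540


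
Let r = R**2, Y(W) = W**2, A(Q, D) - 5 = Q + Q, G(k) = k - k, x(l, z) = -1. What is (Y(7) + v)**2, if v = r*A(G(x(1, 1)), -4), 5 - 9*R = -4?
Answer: 2916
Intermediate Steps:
R = 1 (R = 5/9 - 1/9*(-4) = 5/9 + 4/9 = 1)
G(k) = 0
A(Q, D) = 5 + 2*Q (A(Q, D) = 5 + (Q + Q) = 5 + 2*Q)
r = 1 (r = 1**2 = 1)
v = 5 (v = 1*(5 + 2*0) = 1*(5 + 0) = 1*5 = 5)
(Y(7) + v)**2 = (7**2 + 5)**2 = (49 + 5)**2 = 54**2 = 2916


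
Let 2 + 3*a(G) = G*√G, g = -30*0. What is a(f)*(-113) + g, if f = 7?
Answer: 226/3 - 791*√7/3 ≈ -622.26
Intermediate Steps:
g = 0
a(G) = -⅔ + G^(3/2)/3 (a(G) = -⅔ + (G*√G)/3 = -⅔ + G^(3/2)/3)
a(f)*(-113) + g = (-⅔ + 7^(3/2)/3)*(-113) + 0 = (-⅔ + (7*√7)/3)*(-113) + 0 = (-⅔ + 7*√7/3)*(-113) + 0 = (226/3 - 791*√7/3) + 0 = 226/3 - 791*√7/3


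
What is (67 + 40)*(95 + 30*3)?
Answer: 19795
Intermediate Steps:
(67 + 40)*(95 + 30*3) = 107*(95 + 90) = 107*185 = 19795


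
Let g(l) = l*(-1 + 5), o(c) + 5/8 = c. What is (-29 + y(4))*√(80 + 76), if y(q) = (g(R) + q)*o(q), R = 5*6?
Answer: 779*√39 ≈ 4864.9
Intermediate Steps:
o(c) = -5/8 + c
R = 30
g(l) = 4*l (g(l) = l*4 = 4*l)
y(q) = (120 + q)*(-5/8 + q) (y(q) = (4*30 + q)*(-5/8 + q) = (120 + q)*(-5/8 + q))
(-29 + y(4))*√(80 + 76) = (-29 + (-5 + 8*4)*(120 + 4)/8)*√(80 + 76) = (-29 + (⅛)*(-5 + 32)*124)*√156 = (-29 + (⅛)*27*124)*(2*√39) = (-29 + 837/2)*(2*√39) = 779*(2*√39)/2 = 779*√39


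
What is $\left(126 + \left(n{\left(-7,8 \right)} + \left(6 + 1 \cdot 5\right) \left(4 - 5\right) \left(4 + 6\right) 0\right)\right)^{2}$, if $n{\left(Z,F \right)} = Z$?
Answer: $14161$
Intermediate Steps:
$\left(126 + \left(n{\left(-7,8 \right)} + \left(6 + 1 \cdot 5\right) \left(4 - 5\right) \left(4 + 6\right) 0\right)\right)^{2} = \left(126 - \left(7 - \left(6 + 1 \cdot 5\right) \left(4 - 5\right) \left(4 + 6\right) 0\right)\right)^{2} = \left(126 - \left(7 - \left(6 + 5\right) \left(-1\right) 10 \cdot 0\right)\right)^{2} = \left(126 - \left(7 - 11 \left(-1\right) 0\right)\right)^{2} = \left(126 - 7\right)^{2} = 119^{2} = 14161$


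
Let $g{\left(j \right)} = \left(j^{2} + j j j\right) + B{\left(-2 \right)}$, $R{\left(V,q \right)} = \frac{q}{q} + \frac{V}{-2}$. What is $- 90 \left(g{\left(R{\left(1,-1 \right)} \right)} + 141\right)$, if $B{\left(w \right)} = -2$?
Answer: $- \frac{50175}{4} \approx -12544.0$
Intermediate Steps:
$R{\left(V,q \right)} = 1 - \frac{V}{2}$ ($R{\left(V,q \right)} = 1 + V \left(- \frac{1}{2}\right) = 1 - \frac{V}{2}$)
$g{\left(j \right)} = -2 + j^{2} + j^{3}$ ($g{\left(j \right)} = \left(j^{2} + j j j\right) - 2 = \left(j^{2} + j^{2} j\right) - 2 = \left(j^{2} + j^{3}\right) - 2 = -2 + j^{2} + j^{3}$)
$- 90 \left(g{\left(R{\left(1,-1 \right)} \right)} + 141\right) = - 90 \left(\left(-2 + \left(1 - \frac{1}{2}\right)^{2} + \left(1 - \frac{1}{2}\right)^{3}\right) + 141\right) = - 90 \left(\left(-2 + \left(\frac{1}{2}\right)^{2} + \left(\frac{1}{2}\right)^{3}\right) + 141\right) = - 90 \left(\left(-2 + \frac{1}{4} + \frac{1}{8}\right) + 141\right) = - 90 \left(- \frac{13}{8} + 141\right) = \left(-90\right) \frac{1115}{8} = - \frac{50175}{4}$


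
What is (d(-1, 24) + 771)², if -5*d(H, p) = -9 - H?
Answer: 14922769/25 ≈ 5.9691e+5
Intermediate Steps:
d(H, p) = 9/5 + H/5 (d(H, p) = -(-9 - H)/5 = 9/5 + H/5)
(d(-1, 24) + 771)² = ((9/5 + (⅕)*(-1)) + 771)² = ((9/5 - ⅕) + 771)² = (8/5 + 771)² = (3863/5)² = 14922769/25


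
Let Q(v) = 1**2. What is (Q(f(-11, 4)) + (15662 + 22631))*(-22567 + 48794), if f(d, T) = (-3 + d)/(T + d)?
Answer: 1004336738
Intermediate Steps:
f(d, T) = (-3 + d)/(T + d)
Q(v) = 1
(Q(f(-11, 4)) + (15662 + 22631))*(-22567 + 48794) = (1 + (15662 + 22631))*(-22567 + 48794) = (1 + 38293)*26227 = 38294*26227 = 1004336738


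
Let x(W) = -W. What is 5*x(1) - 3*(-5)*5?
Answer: 70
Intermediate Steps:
5*x(1) - 3*(-5)*5 = 5*(-1*1) - 3*(-5)*5 = 5*(-1) + 15*5 = -5 + 75 = 70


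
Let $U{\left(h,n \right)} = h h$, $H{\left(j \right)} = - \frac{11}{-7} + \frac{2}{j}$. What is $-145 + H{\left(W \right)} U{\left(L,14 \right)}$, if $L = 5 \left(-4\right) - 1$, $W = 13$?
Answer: $\frac{8006}{13} \approx 615.85$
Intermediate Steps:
$H{\left(j \right)} = \frac{11}{7} + \frac{2}{j}$ ($H{\left(j \right)} = \left(-11\right) \left(- \frac{1}{7}\right) + \frac{2}{j} = \frac{11}{7} + \frac{2}{j}$)
$L = -21$ ($L = -20 - 1 = -21$)
$U{\left(h,n \right)} = h^{2}$
$-145 + H{\left(W \right)} U{\left(L,14 \right)} = -145 + \left(\frac{11}{7} + \frac{2}{13}\right) \left(-21\right)^{2} = -145 + \left(\frac{11}{7} + 2 \cdot \frac{1}{13}\right) 441 = -145 + \left(\frac{11}{7} + \frac{2}{13}\right) 441 = -145 + \frac{157}{91} \cdot 441 = -145 + \frac{9891}{13} = \frac{8006}{13}$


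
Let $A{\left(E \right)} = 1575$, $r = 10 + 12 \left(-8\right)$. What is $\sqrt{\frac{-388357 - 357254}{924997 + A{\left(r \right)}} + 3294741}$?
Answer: $\frac{\sqrt{707162996237541963}}{463286} \approx 1815.1$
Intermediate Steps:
$r = -86$ ($r = 10 - 96 = -86$)
$\sqrt{\frac{-388357 - 357254}{924997 + A{\left(r \right)}} + 3294741} = \sqrt{\frac{-388357 - 357254}{924997 + 1575} + 3294741} = \sqrt{- \frac{745611}{926572} + 3294741} = \sqrt{\frac{3052814012241}{926572}} = \frac{\sqrt{707162996237541963}}{463286}$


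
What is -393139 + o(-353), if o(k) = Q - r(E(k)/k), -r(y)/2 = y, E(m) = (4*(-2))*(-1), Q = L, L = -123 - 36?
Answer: -138834210/353 ≈ -3.9330e+5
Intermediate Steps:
L = -159
Q = -159
E(m) = 8 (E(m) = -8*(-1) = 8)
r(y) = -2*y
o(k) = -159 + 16/k (o(k) = -159 - (-2)*8/k = -159 - (-16)/k = -159 + 16/k)
-393139 + o(-353) = -393139 + (-159 + 16/(-353)) = -393139 + (-159 + 16*(-1/353)) = -393139 + (-159 - 16/353) = -393139 - 56143/353 = -138834210/353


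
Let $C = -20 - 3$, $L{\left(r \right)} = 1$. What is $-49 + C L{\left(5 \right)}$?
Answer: $-72$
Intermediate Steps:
$C = -23$ ($C = -20 - 3 = -23$)
$-49 + C L{\left(5 \right)} = -49 - 23 = -72$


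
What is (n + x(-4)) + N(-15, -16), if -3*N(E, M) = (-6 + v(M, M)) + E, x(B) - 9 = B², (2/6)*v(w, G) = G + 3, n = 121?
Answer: 166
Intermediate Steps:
v(w, G) = 9 + 3*G (v(w, G) = 3*(G + 3) = 3*(3 + G) = 9 + 3*G)
x(B) = 9 + B²
N(E, M) = -1 - M - E/3 (N(E, M) = -((-6 + (9 + 3*M)) + E)/3 = -((3 + 3*M) + E)/3 = -(3 + E + 3*M)/3 = -1 - M - E/3)
(n + x(-4)) + N(-15, -16) = (121 + (9 + (-4)²)) + (-1 - 1*(-16) - ⅓*(-15)) = (121 + (9 + 16)) + (-1 + 16 + 5) = (121 + 25) + 20 = 146 + 20 = 166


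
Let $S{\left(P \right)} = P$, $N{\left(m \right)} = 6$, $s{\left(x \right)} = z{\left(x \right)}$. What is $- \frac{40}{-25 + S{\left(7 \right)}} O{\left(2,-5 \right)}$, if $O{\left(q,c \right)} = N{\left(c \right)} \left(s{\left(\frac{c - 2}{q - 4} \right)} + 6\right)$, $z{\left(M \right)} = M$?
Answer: $\frac{380}{3} \approx 126.67$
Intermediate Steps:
$s{\left(x \right)} = x$
$O{\left(q,c \right)} = 36 + \frac{6 \left(-2 + c\right)}{-4 + q}$ ($O{\left(q,c \right)} = 6 \left(\frac{c - 2}{q - 4} + 6\right) = 6 \left(\frac{-2 + c}{-4 + q} + 6\right) = 6 \left(6 + \frac{-2 + c}{-4 + q}\right) = 36 + \frac{6 \left(-2 + c\right)}{-4 + q}$)
$- \frac{40}{-25 + S{\left(7 \right)}} O{\left(2,-5 \right)} = - \frac{40}{-25 + 7} \frac{6 \left(-26 - 5 + 6 \cdot 2\right)}{-4 + 2} = - \frac{40}{-18} \frac{6 \left(-26 - 5 + 12\right)}{-2} = \left(-40\right) \left(- \frac{1}{18}\right) 6 \left(- \frac{1}{2}\right) \left(-19\right) = \frac{20}{9} \cdot 57 = \frac{380}{3}$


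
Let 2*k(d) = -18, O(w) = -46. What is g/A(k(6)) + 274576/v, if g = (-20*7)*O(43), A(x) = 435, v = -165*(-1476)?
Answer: 28130636/1765665 ≈ 15.932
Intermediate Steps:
k(d) = -9 (k(d) = (½)*(-18) = -9)
v = 243540
g = 6440 (g = -20*7*(-46) = -140*(-46) = 6440)
g/A(k(6)) + 274576/v = 6440/435 + 274576/243540 = 6440*(1/435) + 274576*(1/243540) = 1288/87 + 68644/60885 = 28130636/1765665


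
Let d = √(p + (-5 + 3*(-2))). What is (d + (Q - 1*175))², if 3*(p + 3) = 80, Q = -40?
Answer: (645 - √114)²/9 ≈ 44707.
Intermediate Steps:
p = 71/3 (p = -3 + (⅓)*80 = -3 + 80/3 = 71/3 ≈ 23.667)
d = √114/3 (d = √(71/3 + (-5 + 3*(-2))) = √(71/3 + (-5 - 6)) = √(71/3 - 11) = √(38/3) = √114/3 ≈ 3.5590)
(d + (Q - 1*175))² = (√114/3 + (-40 - 1*175))² = (√114/3 + (-40 - 175))² = (√114/3 - 215)² = (-215 + √114/3)²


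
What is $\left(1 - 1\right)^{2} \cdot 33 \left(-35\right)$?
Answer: $0$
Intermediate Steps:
$\left(1 - 1\right)^{2} \cdot 33 \left(-35\right) = 0^{2} \cdot 33 \left(-35\right) = 0 \cdot 33 \left(-35\right) = 0 \left(-35\right) = 0$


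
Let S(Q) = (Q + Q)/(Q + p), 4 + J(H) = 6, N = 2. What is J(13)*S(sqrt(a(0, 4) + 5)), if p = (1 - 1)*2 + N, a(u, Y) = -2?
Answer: -12 + 8*sqrt(3) ≈ 1.8564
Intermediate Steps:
J(H) = 2 (J(H) = -4 + 6 = 2)
p = 2 (p = (1 - 1)*2 + 2 = 0*2 + 2 = 0 + 2 = 2)
S(Q) = 2*Q/(2 + Q) (S(Q) = (Q + Q)/(Q + 2) = (2*Q)/(2 + Q) = 2*Q/(2 + Q))
J(13)*S(sqrt(a(0, 4) + 5)) = 2*(2*sqrt(-2 + 5)/(2 + sqrt(-2 + 5))) = 2*(2*sqrt(3)/(2 + sqrt(3))) = 4*sqrt(3)/(2 + sqrt(3))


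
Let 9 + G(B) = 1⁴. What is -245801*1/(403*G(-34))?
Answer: 245801/3224 ≈ 76.241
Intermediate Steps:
G(B) = -8 (G(B) = -9 + 1⁴ = -9 + 1 = -8)
-245801*1/(403*G(-34)) = -245801/((-8*403)) = -245801/(-3224) = -245801*(-1/3224) = 245801/3224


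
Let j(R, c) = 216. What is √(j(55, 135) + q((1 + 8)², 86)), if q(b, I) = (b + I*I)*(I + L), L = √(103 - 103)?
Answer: √643238 ≈ 802.02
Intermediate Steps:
L = 0 (L = √0 = 0)
q(b, I) = I*(b + I²) (q(b, I) = (b + I*I)*(I + 0) = (b + I²)*I = I*(b + I²))
√(j(55, 135) + q((1 + 8)², 86)) = √(216 + 86*((1 + 8)² + 86²)) = √(216 + 86*(9² + 7396)) = √(216 + 86*(81 + 7396)) = √(216 + 86*7477) = √(216 + 643022) = √643238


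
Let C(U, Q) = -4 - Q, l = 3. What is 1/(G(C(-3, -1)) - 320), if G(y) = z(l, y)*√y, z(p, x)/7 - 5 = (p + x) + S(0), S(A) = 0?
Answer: -64/21215 - 7*I*√3/21215 ≈ -0.0030167 - 0.0005715*I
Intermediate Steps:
z(p, x) = 35 + 7*p + 7*x (z(p, x) = 35 + 7*((p + x) + 0) = 35 + 7*(p + x) = 35 + (7*p + 7*x) = 35 + 7*p + 7*x)
G(y) = √y*(56 + 7*y) (G(y) = (35 + 7*3 + 7*y)*√y = (35 + 21 + 7*y)*√y = (56 + 7*y)*√y = √y*(56 + 7*y))
1/(G(C(-3, -1)) - 320) = 1/(7*√(-4 - 1*(-1))*(8 + (-4 - 1*(-1))) - 320) = 1/(7*√(-4 + 1)*(8 + (-4 + 1)) - 320) = 1/(7*√(-3)*(8 - 3) - 320) = 1/(7*(I*√3)*5 - 320) = 1/(35*I*√3 - 320) = 1/(-320 + 35*I*√3)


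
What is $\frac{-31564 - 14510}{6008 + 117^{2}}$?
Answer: $- \frac{46074}{19697} \approx -2.3391$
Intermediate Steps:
$\frac{-31564 - 14510}{6008 + 117^{2}} = - \frac{46074}{6008 + 13689} = - \frac{46074}{19697}$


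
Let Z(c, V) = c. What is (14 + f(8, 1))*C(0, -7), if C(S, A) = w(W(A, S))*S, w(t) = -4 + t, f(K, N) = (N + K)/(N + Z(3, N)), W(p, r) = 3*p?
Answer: 0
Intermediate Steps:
f(K, N) = (K + N)/(3 + N) (f(K, N) = (N + K)/(N + 3) = (K + N)/(3 + N))
C(S, A) = S*(-4 + 3*A) (C(S, A) = (-4 + 3*A)*S = S*(-4 + 3*A))
(14 + f(8, 1))*C(0, -7) = (14 + (8 + 1)/(3 + 1))*(0*(-4 + 3*(-7))) = (14 + 9/4)*(0*(-4 - 21)) = (14 + (1/4)*9)*(0*(-25)) = (14 + 9/4)*0 = (65/4)*0 = 0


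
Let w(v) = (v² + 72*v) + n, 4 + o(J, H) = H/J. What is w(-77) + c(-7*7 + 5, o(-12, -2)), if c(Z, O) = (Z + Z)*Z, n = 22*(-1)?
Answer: 4235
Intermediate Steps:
n = -22
o(J, H) = -4 + H/J
c(Z, O) = 2*Z² (c(Z, O) = (2*Z)*Z = 2*Z²)
w(v) = -22 + v² + 72*v (w(v) = (v² + 72*v) - 22 = -22 + v² + 72*v)
w(-77) + c(-7*7 + 5, o(-12, -2)) = (-22 + (-77)² + 72*(-77)) + 2*(-7*7 + 5)² = (-22 + 5929 - 5544) + 2*(-49 + 5)² = 363 + 2*(-44)² = 363 + 2*1936 = 363 + 3872 = 4235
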